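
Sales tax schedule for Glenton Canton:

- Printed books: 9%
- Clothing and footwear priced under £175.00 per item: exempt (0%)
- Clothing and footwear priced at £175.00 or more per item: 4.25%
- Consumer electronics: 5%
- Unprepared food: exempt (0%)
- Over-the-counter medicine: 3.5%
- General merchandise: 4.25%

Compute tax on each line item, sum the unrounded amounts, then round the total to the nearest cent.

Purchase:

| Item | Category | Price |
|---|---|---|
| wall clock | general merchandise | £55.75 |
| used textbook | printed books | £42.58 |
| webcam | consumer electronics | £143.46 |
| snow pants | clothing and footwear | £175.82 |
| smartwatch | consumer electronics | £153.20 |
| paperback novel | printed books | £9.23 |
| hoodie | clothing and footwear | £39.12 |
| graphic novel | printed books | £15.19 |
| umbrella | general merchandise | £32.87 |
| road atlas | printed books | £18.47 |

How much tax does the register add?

£33.76

Wall clock £55.75: general merchandise → 4.25% → £2.369375
Used textbook £42.58: printed books → 9% → £3.8322
Webcam £143.46: consumer electronics → 5% → £7.173
Snow pants £175.82: clothing and footwear, £175.00 or more → 4.25% → £7.47235
Smartwatch £153.20: consumer electronics → 5% → £7.66
Paperback novel £9.23: printed books → 9% → £0.8307
Hoodie £39.12: clothing and footwear, under £175.00 → 0% → £0.00
Graphic novel £15.19: printed books → 9% → £1.3671
Umbrella £32.87: general merchandise → 4.25% → £1.396975
Road atlas £18.47: printed books → 9% → £1.6623
Unrounded tax sum = £33.764 → £33.76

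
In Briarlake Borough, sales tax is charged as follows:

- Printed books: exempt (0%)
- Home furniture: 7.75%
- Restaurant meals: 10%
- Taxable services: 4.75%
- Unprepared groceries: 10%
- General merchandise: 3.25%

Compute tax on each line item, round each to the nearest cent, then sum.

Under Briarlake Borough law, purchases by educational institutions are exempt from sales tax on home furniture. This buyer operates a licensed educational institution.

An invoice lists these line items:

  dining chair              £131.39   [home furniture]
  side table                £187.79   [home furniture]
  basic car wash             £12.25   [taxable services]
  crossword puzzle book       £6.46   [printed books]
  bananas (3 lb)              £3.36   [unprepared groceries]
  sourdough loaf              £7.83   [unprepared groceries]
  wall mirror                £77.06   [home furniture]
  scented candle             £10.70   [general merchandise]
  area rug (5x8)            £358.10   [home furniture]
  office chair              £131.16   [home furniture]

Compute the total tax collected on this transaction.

Dining chair £131.39: home furniture, buyer-exempt → 0% → £0.00
Side table £187.79: home furniture, buyer-exempt → 0% → £0.00
Basic car wash £12.25: taxable services → 4.75% → £0.58
Crossword puzzle book £6.46: printed books → 0% → £0.00
Bananas (3 lb) £3.36: unprepared groceries → 10% → £0.34
Sourdough loaf £7.83: unprepared groceries → 10% → £0.78
Wall mirror £77.06: home furniture, buyer-exempt → 0% → £0.00
Scented candle £10.70: general merchandise → 3.25% → £0.35
Area rug (5x8) £358.10: home furniture, buyer-exempt → 0% → £0.00
Office chair £131.16: home furniture, buyer-exempt → 0% → £0.00
Total tax = £0.58 + £0.34 + £0.78 + £0.35 = £2.05

£2.05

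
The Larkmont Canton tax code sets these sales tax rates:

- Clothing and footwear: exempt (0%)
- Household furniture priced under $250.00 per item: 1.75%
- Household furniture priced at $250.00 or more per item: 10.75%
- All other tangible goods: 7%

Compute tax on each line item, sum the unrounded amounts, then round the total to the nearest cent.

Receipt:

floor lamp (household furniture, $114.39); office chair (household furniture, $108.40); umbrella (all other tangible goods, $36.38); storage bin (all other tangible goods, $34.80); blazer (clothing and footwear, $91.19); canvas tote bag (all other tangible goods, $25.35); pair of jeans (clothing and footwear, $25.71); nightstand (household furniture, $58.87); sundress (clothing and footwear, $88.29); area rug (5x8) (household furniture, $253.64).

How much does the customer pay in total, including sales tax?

$875.97

Floor lamp $114.39: household furniture, under $250.00 → 1.75% → $2.001825
Office chair $108.40: household furniture, under $250.00 → 1.75% → $1.897
Umbrella $36.38: all other tangible goods → 7% → $2.5466
Storage bin $34.80: all other tangible goods → 7% → $2.436
Blazer $91.19: clothing and footwear → 0% → $0.00
Canvas tote bag $25.35: all other tangible goods → 7% → $1.7745
Pair of jeans $25.71: clothing and footwear → 0% → $0.00
Nightstand $58.87: household furniture, under $250.00 → 1.75% → $1.030225
Sundress $88.29: clothing and footwear → 0% → $0.00
Area rug (5x8) $253.64: household furniture, $250.00 or more → 10.75% → $27.2663
Subtotal = $837.02; unrounded tax = $38.95245 → $38.95; total due = $875.97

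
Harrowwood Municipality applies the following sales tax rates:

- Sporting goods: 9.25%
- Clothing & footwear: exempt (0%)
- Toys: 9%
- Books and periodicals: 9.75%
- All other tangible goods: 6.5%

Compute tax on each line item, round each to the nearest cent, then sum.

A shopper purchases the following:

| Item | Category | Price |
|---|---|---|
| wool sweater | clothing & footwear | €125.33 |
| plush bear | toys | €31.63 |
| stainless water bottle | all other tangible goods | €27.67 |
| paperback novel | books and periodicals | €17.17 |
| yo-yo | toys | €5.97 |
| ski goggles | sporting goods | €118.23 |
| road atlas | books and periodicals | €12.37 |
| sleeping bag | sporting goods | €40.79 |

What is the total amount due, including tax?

Wool sweater €125.33: clothing & footwear → 0% → €0.00
Plush bear €31.63: toys → 9% → €2.85
Stainless water bottle €27.67: all other tangible goods → 6.5% → €1.80
Paperback novel €17.17: books and periodicals → 9.75% → €1.67
Yo-yo €5.97: toys → 9% → €0.54
Ski goggles €118.23: sporting goods → 9.25% → €10.94
Road atlas €12.37: books and periodicals → 9.75% → €1.21
Sleeping bag €40.79: sporting goods → 9.25% → €3.77
Subtotal = €379.16; tax = €22.78; total due = €401.94

€401.94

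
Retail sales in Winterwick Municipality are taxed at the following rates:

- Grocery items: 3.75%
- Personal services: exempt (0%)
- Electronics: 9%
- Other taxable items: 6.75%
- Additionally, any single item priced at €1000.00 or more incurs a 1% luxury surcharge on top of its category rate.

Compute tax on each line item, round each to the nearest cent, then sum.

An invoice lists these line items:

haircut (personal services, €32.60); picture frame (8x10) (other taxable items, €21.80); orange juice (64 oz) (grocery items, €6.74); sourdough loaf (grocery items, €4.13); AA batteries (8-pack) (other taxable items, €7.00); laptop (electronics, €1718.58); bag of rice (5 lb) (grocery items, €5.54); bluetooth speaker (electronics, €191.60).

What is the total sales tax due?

Haircut €32.60: personal services → 0% → €0.00
Picture frame (8x10) €21.80: other taxable items → 6.75% → €1.47
Orange juice (64 oz) €6.74: grocery items → 3.75% → €0.25
Sourdough loaf €4.13: grocery items → 3.75% → €0.15
AA batteries (8-pack) €7.00: other taxable items → 6.75% → €0.47
Laptop €1718.58: electronics → 9% + 1% surcharge = 10% → €171.86
Bag of rice (5 lb) €5.54: grocery items → 3.75% → €0.21
Bluetooth speaker €191.60: electronics → 9% → €17.24
Total tax = €1.47 + €0.25 + €0.15 + €0.47 + €171.86 + €0.21 + €17.24 = €191.65

€191.65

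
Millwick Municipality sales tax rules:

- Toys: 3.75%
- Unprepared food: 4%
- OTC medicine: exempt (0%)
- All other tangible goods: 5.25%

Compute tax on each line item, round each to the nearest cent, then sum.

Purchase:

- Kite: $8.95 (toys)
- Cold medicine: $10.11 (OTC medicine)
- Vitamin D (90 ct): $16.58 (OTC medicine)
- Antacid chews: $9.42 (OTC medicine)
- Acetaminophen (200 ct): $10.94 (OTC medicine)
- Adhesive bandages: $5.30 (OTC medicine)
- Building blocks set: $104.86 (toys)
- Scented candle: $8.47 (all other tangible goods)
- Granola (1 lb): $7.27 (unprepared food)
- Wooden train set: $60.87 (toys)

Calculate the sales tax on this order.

Kite $8.95: toys → 3.75% → $0.34
Cold medicine $10.11: OTC medicine → 0% → $0.00
Vitamin D (90 ct) $16.58: OTC medicine → 0% → $0.00
Antacid chews $9.42: OTC medicine → 0% → $0.00
Acetaminophen (200 ct) $10.94: OTC medicine → 0% → $0.00
Adhesive bandages $5.30: OTC medicine → 0% → $0.00
Building blocks set $104.86: toys → 3.75% → $3.93
Scented candle $8.47: all other tangible goods → 5.25% → $0.44
Granola (1 lb) $7.27: unprepared food → 4% → $0.29
Wooden train set $60.87: toys → 3.75% → $2.28
Total tax = $0.34 + $3.93 + $0.44 + $0.29 + $2.28 = $7.28

$7.28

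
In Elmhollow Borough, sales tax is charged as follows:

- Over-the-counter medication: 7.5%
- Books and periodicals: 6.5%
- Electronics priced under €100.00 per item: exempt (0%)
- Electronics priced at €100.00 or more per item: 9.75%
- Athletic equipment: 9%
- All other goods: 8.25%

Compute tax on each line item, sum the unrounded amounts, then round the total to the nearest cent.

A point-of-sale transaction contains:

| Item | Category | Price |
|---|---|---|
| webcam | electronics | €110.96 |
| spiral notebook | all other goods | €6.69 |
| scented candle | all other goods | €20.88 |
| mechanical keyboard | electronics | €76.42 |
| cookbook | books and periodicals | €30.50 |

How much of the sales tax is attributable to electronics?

Webcam €110.96: electronics, €100.00 or more → 9.75% → €10.8186
Mechanical keyboard €76.42: electronics, under €100.00 → 0% → €0.00
Tax on electronics: unrounded sum = €10.8186 → €10.82

€10.82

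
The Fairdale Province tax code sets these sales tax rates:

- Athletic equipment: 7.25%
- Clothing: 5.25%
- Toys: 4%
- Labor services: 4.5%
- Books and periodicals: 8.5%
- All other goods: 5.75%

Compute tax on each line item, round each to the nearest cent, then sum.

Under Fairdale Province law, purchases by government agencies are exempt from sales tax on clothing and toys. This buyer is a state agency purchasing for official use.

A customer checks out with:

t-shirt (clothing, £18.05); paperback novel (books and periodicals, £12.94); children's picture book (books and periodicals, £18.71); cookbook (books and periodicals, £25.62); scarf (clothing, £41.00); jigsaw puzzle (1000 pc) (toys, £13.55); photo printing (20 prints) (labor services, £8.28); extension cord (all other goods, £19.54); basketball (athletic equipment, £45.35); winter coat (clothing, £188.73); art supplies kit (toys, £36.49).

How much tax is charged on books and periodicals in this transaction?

Paperback novel £12.94: books and periodicals → 8.5% → £1.10
Children's picture book £18.71: books and periodicals → 8.5% → £1.59
Cookbook £25.62: books and periodicals → 8.5% → £2.18
Tax on books and periodicals = £1.10 + £1.59 + £2.18 = £4.87

£4.87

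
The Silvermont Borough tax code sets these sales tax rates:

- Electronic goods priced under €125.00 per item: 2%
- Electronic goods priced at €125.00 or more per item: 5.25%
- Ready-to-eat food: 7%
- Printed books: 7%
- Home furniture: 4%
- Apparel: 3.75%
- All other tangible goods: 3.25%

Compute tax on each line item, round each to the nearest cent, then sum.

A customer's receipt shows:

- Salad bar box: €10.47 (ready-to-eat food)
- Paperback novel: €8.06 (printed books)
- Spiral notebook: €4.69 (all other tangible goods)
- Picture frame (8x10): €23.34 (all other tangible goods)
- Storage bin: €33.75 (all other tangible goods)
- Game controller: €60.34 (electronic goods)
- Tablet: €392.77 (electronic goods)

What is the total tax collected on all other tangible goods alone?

€2.01

Spiral notebook €4.69: all other tangible goods → 3.25% → €0.15
Picture frame (8x10) €23.34: all other tangible goods → 3.25% → €0.76
Storage bin €33.75: all other tangible goods → 3.25% → €1.10
Tax on all other tangible goods = €0.15 + €0.76 + €1.10 = €2.01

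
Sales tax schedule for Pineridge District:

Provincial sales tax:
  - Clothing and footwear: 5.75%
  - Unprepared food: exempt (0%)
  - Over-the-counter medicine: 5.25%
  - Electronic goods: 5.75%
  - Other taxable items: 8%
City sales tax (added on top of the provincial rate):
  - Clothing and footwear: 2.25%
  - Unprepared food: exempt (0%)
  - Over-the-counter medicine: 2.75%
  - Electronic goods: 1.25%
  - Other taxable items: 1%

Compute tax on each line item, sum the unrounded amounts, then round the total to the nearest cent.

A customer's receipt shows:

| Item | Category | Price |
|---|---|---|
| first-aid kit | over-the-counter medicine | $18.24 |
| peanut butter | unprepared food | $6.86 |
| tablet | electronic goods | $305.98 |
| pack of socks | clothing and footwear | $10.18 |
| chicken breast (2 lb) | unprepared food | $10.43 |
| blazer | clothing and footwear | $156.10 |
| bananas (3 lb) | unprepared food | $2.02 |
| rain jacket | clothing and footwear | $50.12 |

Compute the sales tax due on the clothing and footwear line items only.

Pack of socks $10.18: clothing and footwear → 5.75% + 2.25% city = 8% → $0.8144
Blazer $156.10: clothing and footwear → 5.75% + 2.25% city = 8% → $12.488
Rain jacket $50.12: clothing and footwear → 5.75% + 2.25% city = 8% → $4.0096
Tax on clothing and footwear: unrounded sum = $17.312 → $17.31

$17.31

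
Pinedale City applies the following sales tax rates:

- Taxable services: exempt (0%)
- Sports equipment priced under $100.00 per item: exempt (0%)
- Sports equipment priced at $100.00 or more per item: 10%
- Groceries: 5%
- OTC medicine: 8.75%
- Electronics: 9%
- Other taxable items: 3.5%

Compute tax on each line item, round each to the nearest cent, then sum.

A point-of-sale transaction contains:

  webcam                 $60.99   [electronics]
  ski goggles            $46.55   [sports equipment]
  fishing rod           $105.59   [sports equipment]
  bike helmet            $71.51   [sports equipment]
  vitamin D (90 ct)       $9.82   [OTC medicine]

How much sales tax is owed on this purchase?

Webcam $60.99: electronics → 9% → $5.49
Ski goggles $46.55: sports equipment, under $100.00 → 0% → $0.00
Fishing rod $105.59: sports equipment, $100.00 or more → 10% → $10.56
Bike helmet $71.51: sports equipment, under $100.00 → 0% → $0.00
Vitamin D (90 ct) $9.82: OTC medicine → 8.75% → $0.86
Total tax = $5.49 + $10.56 + $0.86 = $16.91

$16.91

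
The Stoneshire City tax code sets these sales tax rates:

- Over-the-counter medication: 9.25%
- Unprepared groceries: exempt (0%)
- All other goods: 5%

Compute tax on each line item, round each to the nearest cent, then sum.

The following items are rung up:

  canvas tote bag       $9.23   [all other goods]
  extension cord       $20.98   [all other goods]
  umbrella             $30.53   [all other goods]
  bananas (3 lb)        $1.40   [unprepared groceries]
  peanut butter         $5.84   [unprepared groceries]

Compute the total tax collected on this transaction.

Canvas tote bag $9.23: all other goods → 5% → $0.46
Extension cord $20.98: all other goods → 5% → $1.05
Umbrella $30.53: all other goods → 5% → $1.53
Bananas (3 lb) $1.40: unprepared groceries → 0% → $0.00
Peanut butter $5.84: unprepared groceries → 0% → $0.00
Total tax = $0.46 + $1.05 + $1.53 = $3.04

$3.04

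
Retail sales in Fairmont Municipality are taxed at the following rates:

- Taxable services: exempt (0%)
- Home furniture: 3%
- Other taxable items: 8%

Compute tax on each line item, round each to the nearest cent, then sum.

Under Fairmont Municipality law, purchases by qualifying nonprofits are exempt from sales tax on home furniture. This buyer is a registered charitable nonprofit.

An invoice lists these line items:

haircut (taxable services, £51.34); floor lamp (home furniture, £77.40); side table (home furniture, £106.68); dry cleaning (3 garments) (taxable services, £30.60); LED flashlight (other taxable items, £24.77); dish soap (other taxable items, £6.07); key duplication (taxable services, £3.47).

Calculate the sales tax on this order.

Haircut £51.34: taxable services → 0% → £0.00
Floor lamp £77.40: home furniture, buyer-exempt → 0% → £0.00
Side table £106.68: home furniture, buyer-exempt → 0% → £0.00
Dry cleaning (3 garments) £30.60: taxable services → 0% → £0.00
LED flashlight £24.77: other taxable items → 8% → £1.98
Dish soap £6.07: other taxable items → 8% → £0.49
Key duplication £3.47: taxable services → 0% → £0.00
Total tax = £1.98 + £0.49 = £2.47

£2.47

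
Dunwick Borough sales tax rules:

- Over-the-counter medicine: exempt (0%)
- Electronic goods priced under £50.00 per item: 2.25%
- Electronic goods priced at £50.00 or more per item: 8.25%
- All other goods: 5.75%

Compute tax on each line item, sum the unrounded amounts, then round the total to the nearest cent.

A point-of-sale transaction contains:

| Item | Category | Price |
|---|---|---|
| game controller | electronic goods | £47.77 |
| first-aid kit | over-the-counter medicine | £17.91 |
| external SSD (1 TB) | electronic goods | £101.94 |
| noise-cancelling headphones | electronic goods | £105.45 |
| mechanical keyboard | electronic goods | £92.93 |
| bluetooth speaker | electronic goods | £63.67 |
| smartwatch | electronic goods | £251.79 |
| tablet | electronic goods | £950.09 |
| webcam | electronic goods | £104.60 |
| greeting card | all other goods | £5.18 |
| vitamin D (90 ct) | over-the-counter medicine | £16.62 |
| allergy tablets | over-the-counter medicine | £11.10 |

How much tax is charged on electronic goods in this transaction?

£138.89

Game controller £47.77: electronic goods, under £50.00 → 2.25% → £1.074825
External SSD (1 TB) £101.94: electronic goods, £50.00 or more → 8.25% → £8.41005
Noise-cancelling headphones £105.45: electronic goods, £50.00 or more → 8.25% → £8.699625
Mechanical keyboard £92.93: electronic goods, £50.00 or more → 8.25% → £7.666725
Bluetooth speaker £63.67: electronic goods, £50.00 or more → 8.25% → £5.252775
Smartwatch £251.79: electronic goods, £50.00 or more → 8.25% → £20.772675
Tablet £950.09: electronic goods, £50.00 or more → 8.25% → £78.382425
Webcam £104.60: electronic goods, £50.00 or more → 8.25% → £8.6295
Tax on electronic goods: unrounded sum = £138.8886 → £138.89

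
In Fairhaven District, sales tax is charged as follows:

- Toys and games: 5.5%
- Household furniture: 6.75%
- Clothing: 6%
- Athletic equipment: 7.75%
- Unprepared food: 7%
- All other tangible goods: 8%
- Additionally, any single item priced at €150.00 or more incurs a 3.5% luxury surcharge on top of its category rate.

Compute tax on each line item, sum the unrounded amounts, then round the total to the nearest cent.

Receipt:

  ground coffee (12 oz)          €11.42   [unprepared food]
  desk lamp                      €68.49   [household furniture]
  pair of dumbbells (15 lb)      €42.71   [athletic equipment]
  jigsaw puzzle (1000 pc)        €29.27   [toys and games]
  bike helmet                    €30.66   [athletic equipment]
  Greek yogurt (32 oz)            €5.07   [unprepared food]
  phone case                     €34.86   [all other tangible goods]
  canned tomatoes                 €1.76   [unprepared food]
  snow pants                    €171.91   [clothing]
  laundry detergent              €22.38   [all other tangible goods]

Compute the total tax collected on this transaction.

Ground coffee (12 oz) €11.42: unprepared food → 7% → €0.7994
Desk lamp €68.49: household furniture → 6.75% → €4.623075
Pair of dumbbells (15 lb) €42.71: athletic equipment → 7.75% → €3.310025
Jigsaw puzzle (1000 pc) €29.27: toys and games → 5.5% → €1.60985
Bike helmet €30.66: athletic equipment → 7.75% → €2.37615
Greek yogurt (32 oz) €5.07: unprepared food → 7% → €0.3549
Phone case €34.86: all other tangible goods → 8% → €2.7888
Canned tomatoes €1.76: unprepared food → 7% → €0.1232
Snow pants €171.91: clothing → 6% + 3.5% surcharge = 9.5% → €16.33145
Laundry detergent €22.38: all other tangible goods → 8% → €1.7904
Unrounded tax sum = €34.10725 → €34.11

€34.11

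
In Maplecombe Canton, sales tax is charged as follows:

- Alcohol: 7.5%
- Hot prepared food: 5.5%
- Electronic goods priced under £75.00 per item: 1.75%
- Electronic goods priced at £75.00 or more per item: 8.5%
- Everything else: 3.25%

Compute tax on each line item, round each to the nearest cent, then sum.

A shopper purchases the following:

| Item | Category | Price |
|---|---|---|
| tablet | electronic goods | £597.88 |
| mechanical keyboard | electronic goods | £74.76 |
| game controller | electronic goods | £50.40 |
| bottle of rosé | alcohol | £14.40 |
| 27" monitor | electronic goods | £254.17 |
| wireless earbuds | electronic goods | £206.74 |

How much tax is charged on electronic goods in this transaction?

Tablet £597.88: electronic goods, £75.00 or more → 8.5% → £50.82
Mechanical keyboard £74.76: electronic goods, under £75.00 → 1.75% → £1.31
Game controller £50.40: electronic goods, under £75.00 → 1.75% → £0.88
27" monitor £254.17: electronic goods, £75.00 or more → 8.5% → £21.60
Wireless earbuds £206.74: electronic goods, £75.00 or more → 8.5% → £17.57
Tax on electronic goods = £50.82 + £1.31 + £0.88 + £21.60 + £17.57 = £92.18

£92.18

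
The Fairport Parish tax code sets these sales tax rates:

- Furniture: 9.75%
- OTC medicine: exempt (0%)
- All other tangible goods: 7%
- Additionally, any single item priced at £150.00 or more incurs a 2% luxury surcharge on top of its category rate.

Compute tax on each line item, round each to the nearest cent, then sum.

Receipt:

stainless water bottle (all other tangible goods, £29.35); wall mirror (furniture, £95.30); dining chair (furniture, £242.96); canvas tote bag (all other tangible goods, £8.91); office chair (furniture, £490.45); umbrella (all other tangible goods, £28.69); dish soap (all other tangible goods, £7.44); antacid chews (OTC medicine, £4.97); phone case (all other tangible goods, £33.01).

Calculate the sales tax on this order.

£102.98

Stainless water bottle £29.35: all other tangible goods → 7% → £2.05
Wall mirror £95.30: furniture → 9.75% → £9.29
Dining chair £242.96: furniture → 9.75% + 2% surcharge = 11.75% → £28.55
Canvas tote bag £8.91: all other tangible goods → 7% → £0.62
Office chair £490.45: furniture → 9.75% + 2% surcharge = 11.75% → £57.63
Umbrella £28.69: all other tangible goods → 7% → £2.01
Dish soap £7.44: all other tangible goods → 7% → £0.52
Antacid chews £4.97: OTC medicine → 0% → £0.00
Phone case £33.01: all other tangible goods → 7% → £2.31
Total tax = £2.05 + £9.29 + £28.55 + £0.62 + £57.63 + £2.01 + £0.52 + £2.31 = £102.98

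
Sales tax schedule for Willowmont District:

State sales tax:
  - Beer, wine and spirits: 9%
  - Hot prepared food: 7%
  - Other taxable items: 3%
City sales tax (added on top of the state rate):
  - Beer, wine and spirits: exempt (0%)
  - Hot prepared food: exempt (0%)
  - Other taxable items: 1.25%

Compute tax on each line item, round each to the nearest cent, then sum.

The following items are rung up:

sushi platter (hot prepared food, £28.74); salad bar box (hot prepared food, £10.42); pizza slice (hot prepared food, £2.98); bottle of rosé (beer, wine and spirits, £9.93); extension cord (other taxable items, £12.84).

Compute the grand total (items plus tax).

Sushi platter £28.74: hot prepared food → 7% + 0% city = 7% → £2.01
Salad bar box £10.42: hot prepared food → 7% + 0% city = 7% → £0.73
Pizza slice £2.98: hot prepared food → 7% + 0% city = 7% → £0.21
Bottle of rosé £9.93: beer, wine and spirits → 9% + 0% city = 9% → £0.89
Extension cord £12.84: other taxable items → 3% + 1.25% city = 4.25% → £0.55
Subtotal = £64.91; tax = £4.39; total due = £69.30

£69.30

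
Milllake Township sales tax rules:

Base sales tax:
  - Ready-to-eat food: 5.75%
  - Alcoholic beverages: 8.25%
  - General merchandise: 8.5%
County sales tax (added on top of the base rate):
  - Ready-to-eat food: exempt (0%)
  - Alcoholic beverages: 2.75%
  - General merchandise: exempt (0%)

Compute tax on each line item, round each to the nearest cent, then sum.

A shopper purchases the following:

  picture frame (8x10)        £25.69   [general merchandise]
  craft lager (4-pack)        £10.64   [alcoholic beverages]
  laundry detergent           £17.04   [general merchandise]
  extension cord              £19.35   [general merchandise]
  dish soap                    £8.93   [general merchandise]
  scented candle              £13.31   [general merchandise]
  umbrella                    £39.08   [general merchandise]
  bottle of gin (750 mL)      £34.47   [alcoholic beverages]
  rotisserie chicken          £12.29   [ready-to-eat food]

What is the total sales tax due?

£16.15

Picture frame (8x10) £25.69: general merchandise → 8.5% + 0% county = 8.5% → £2.18
Craft lager (4-pack) £10.64: alcoholic beverages → 8.25% + 2.75% county = 11% → £1.17
Laundry detergent £17.04: general merchandise → 8.5% + 0% county = 8.5% → £1.45
Extension cord £19.35: general merchandise → 8.5% + 0% county = 8.5% → £1.64
Dish soap £8.93: general merchandise → 8.5% + 0% county = 8.5% → £0.76
Scented candle £13.31: general merchandise → 8.5% + 0% county = 8.5% → £1.13
Umbrella £39.08: general merchandise → 8.5% + 0% county = 8.5% → £3.32
Bottle of gin (750 mL) £34.47: alcoholic beverages → 8.25% + 2.75% county = 11% → £3.79
Rotisserie chicken £12.29: ready-to-eat food → 5.75% + 0% county = 5.75% → £0.71
Total tax = £2.18 + £1.17 + £1.45 + £1.64 + £0.76 + £1.13 + £3.32 + £3.79 + £0.71 = £16.15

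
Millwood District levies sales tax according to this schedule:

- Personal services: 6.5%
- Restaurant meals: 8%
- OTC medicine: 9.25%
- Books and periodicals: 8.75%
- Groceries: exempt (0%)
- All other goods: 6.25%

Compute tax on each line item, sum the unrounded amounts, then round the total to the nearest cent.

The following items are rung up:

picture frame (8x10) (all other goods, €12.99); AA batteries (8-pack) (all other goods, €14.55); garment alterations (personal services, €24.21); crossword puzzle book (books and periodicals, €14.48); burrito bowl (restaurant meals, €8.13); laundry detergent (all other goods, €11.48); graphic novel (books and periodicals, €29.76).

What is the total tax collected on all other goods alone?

€2.44

Picture frame (8x10) €12.99: all other goods → 6.25% → €0.811875
AA batteries (8-pack) €14.55: all other goods → 6.25% → €0.909375
Laundry detergent €11.48: all other goods → 6.25% → €0.7175
Tax on all other goods: unrounded sum = €2.43875 → €2.44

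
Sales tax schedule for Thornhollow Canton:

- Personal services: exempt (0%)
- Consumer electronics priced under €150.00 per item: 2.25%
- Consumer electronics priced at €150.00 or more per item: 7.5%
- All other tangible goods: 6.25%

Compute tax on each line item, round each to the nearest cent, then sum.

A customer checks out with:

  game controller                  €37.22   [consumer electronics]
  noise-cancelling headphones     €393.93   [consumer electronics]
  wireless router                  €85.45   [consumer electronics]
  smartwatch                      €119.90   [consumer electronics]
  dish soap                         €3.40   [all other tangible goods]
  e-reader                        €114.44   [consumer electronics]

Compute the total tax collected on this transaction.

€37.78

Game controller €37.22: consumer electronics, under €150.00 → 2.25% → €0.84
Noise-cancelling headphones €393.93: consumer electronics, €150.00 or more → 7.5% → €29.54
Wireless router €85.45: consumer electronics, under €150.00 → 2.25% → €1.92
Smartwatch €119.90: consumer electronics, under €150.00 → 2.25% → €2.70
Dish soap €3.40: all other tangible goods → 6.25% → €0.21
E-reader €114.44: consumer electronics, under €150.00 → 2.25% → €2.57
Total tax = €0.84 + €29.54 + €1.92 + €2.70 + €0.21 + €2.57 = €37.78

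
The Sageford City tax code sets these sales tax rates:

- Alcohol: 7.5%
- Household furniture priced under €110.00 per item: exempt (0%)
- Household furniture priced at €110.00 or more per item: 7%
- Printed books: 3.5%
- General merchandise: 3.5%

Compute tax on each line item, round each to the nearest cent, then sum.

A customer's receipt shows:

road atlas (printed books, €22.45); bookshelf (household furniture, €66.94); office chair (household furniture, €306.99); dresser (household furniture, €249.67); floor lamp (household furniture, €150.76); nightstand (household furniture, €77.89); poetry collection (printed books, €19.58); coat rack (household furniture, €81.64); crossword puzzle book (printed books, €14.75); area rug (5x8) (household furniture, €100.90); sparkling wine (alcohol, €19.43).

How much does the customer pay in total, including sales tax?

Road atlas €22.45: printed books → 3.5% → €0.79
Bookshelf €66.94: household furniture, under €110.00 → 0% → €0.00
Office chair €306.99: household furniture, €110.00 or more → 7% → €21.49
Dresser €249.67: household furniture, €110.00 or more → 7% → €17.48
Floor lamp €150.76: household furniture, €110.00 or more → 7% → €10.55
Nightstand €77.89: household furniture, under €110.00 → 0% → €0.00
Poetry collection €19.58: printed books → 3.5% → €0.69
Coat rack €81.64: household furniture, under €110.00 → 0% → €0.00
Crossword puzzle book €14.75: printed books → 3.5% → €0.52
Area rug (5x8) €100.90: household furniture, under €110.00 → 0% → €0.00
Sparkling wine €19.43: alcohol → 7.5% → €1.46
Subtotal = €1111.00; tax = €52.98; total due = €1163.98

€1163.98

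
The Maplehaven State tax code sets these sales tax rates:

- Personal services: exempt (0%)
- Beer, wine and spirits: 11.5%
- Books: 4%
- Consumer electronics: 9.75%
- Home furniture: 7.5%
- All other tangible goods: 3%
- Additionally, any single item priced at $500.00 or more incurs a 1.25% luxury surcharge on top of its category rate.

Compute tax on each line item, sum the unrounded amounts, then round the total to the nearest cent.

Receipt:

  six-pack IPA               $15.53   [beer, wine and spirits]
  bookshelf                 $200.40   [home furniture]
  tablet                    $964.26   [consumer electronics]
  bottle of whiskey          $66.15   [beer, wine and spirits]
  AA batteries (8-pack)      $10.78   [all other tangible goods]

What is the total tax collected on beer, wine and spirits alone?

Six-pack IPA $15.53: beer, wine and spirits → 11.5% → $1.78595
Bottle of whiskey $66.15: beer, wine and spirits → 11.5% → $7.60725
Tax on beer, wine and spirits: unrounded sum = $9.3932 → $9.39

$9.39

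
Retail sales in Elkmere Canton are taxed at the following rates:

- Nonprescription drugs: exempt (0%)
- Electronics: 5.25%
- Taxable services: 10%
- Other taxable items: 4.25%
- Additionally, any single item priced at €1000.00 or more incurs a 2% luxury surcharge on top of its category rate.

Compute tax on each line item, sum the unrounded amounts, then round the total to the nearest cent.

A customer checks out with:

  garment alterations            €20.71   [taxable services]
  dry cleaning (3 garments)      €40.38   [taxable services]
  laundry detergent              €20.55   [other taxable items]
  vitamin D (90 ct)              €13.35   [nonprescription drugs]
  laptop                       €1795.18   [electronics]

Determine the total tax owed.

Garment alterations €20.71: taxable services → 10% → €2.071
Dry cleaning (3 garments) €40.38: taxable services → 10% → €4.038
Laundry detergent €20.55: other taxable items → 4.25% → €0.873375
Vitamin D (90 ct) €13.35: nonprescription drugs → 0% → €0.00
Laptop €1795.18: electronics → 5.25% + 2% surcharge = 7.25% → €130.15055
Unrounded tax sum = €137.132925 → €137.13

€137.13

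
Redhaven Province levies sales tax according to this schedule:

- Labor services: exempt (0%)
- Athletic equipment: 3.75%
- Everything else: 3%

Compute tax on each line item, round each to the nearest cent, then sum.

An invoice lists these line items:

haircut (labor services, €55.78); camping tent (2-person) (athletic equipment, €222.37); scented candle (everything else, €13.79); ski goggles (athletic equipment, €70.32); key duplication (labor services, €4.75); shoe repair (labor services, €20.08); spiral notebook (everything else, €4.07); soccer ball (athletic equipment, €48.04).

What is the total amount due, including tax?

Haircut €55.78: labor services → 0% → €0.00
Camping tent (2-person) €222.37: athletic equipment → 3.75% → €8.34
Scented candle €13.79: everything else → 3% → €0.41
Ski goggles €70.32: athletic equipment → 3.75% → €2.64
Key duplication €4.75: labor services → 0% → €0.00
Shoe repair €20.08: labor services → 0% → €0.00
Spiral notebook €4.07: everything else → 3% → €0.12
Soccer ball €48.04: athletic equipment → 3.75% → €1.80
Subtotal = €439.20; tax = €13.31; total due = €452.51

€452.51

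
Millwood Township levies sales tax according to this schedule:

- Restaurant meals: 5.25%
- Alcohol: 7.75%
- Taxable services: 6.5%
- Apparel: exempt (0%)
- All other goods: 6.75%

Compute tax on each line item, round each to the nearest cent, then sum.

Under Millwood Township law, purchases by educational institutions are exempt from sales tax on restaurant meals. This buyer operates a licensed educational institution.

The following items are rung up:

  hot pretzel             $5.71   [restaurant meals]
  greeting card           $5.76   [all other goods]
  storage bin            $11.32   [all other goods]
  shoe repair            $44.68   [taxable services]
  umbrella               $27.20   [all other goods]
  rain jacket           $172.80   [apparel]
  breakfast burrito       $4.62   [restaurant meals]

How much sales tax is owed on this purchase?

Hot pretzel $5.71: restaurant meals, buyer-exempt → 0% → $0.00
Greeting card $5.76: all other goods → 6.75% → $0.39
Storage bin $11.32: all other goods → 6.75% → $0.76
Shoe repair $44.68: taxable services → 6.5% → $2.90
Umbrella $27.20: all other goods → 6.75% → $1.84
Rain jacket $172.80: apparel → 0% → $0.00
Breakfast burrito $4.62: restaurant meals, buyer-exempt → 0% → $0.00
Total tax = $0.39 + $0.76 + $2.90 + $1.84 = $5.89

$5.89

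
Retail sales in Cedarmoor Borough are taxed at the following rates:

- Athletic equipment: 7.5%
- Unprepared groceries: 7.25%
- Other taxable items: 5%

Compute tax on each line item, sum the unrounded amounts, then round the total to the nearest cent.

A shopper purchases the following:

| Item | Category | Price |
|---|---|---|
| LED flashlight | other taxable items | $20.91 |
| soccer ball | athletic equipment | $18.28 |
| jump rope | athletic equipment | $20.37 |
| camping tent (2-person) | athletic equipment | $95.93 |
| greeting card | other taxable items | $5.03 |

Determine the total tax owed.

LED flashlight $20.91: other taxable items → 5% → $1.0455
Soccer ball $18.28: athletic equipment → 7.5% → $1.371
Jump rope $20.37: athletic equipment → 7.5% → $1.52775
Camping tent (2-person) $95.93: athletic equipment → 7.5% → $7.19475
Greeting card $5.03: other taxable items → 5% → $0.2515
Unrounded tax sum = $11.3905 → $11.39

$11.39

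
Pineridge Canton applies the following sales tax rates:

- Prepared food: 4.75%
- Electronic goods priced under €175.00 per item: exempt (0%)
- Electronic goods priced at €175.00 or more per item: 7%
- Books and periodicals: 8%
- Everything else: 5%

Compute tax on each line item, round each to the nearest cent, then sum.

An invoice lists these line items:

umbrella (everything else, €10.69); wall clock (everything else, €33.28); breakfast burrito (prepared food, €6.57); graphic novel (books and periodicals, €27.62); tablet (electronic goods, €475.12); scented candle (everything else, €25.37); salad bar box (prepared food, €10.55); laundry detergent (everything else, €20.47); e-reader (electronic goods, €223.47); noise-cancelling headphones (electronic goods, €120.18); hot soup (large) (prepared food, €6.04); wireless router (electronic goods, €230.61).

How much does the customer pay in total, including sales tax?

€1262.80

Umbrella €10.69: everything else → 5% → €0.53
Wall clock €33.28: everything else → 5% → €1.66
Breakfast burrito €6.57: prepared food → 4.75% → €0.31
Graphic novel €27.62: books and periodicals → 8% → €2.21
Tablet €475.12: electronic goods, €175.00 or more → 7% → €33.26
Scented candle €25.37: everything else → 5% → €1.27
Salad bar box €10.55: prepared food → 4.75% → €0.50
Laundry detergent €20.47: everything else → 5% → €1.02
E-reader €223.47: electronic goods, €175.00 or more → 7% → €15.64
Noise-cancelling headphones €120.18: electronic goods, under €175.00 → 0% → €0.00
Hot soup (large) €6.04: prepared food → 4.75% → €0.29
Wireless router €230.61: electronic goods, €175.00 or more → 7% → €16.14
Subtotal = €1189.97; tax = €72.83; total due = €1262.80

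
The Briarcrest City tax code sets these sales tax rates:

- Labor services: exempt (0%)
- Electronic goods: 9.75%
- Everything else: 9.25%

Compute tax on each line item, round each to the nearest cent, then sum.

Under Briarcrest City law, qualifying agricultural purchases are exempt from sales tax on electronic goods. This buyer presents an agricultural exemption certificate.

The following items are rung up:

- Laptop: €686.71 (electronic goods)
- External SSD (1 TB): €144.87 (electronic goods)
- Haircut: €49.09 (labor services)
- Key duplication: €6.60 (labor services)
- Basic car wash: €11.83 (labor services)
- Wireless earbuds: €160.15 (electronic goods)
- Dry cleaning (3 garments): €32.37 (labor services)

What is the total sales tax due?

€0.00

Laptop €686.71: electronic goods, buyer-exempt → 0% → €0.00
External SSD (1 TB) €144.87: electronic goods, buyer-exempt → 0% → €0.00
Haircut €49.09: labor services → 0% → €0.00
Key duplication €6.60: labor services → 0% → €0.00
Basic car wash €11.83: labor services → 0% → €0.00
Wireless earbuds €160.15: electronic goods, buyer-exempt → 0% → €0.00
Dry cleaning (3 garments) €32.37: labor services → 0% → €0.00
Total tax = €0.00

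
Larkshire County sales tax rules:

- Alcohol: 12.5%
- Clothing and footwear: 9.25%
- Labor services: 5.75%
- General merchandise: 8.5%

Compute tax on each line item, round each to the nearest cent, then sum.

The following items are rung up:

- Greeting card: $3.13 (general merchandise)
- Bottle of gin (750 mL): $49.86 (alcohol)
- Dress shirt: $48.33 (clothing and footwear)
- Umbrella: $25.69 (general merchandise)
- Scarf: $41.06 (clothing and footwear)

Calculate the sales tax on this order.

$16.95

Greeting card $3.13: general merchandise → 8.5% → $0.27
Bottle of gin (750 mL) $49.86: alcohol → 12.5% → $6.23
Dress shirt $48.33: clothing and footwear → 9.25% → $4.47
Umbrella $25.69: general merchandise → 8.5% → $2.18
Scarf $41.06: clothing and footwear → 9.25% → $3.80
Total tax = $0.27 + $6.23 + $4.47 + $2.18 + $3.80 = $16.95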